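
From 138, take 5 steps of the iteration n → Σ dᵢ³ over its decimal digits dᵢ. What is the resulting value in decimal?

138 → 540
540 → 189
189 → 1242
1242 → 81
81 → 513

513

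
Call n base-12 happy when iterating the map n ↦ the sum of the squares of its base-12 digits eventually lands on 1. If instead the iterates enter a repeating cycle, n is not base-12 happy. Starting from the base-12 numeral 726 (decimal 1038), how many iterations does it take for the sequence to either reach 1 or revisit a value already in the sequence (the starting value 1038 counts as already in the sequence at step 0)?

1038 = (7,2,6)_12 → 89
89 = (7,5)_12 → 74
74 = (6,2)_12 → 40
40 = (3,4)_12 → 25
25 = (2,1)_12 → 5
5 = (5)_12 → 25  — 25 repeats.
That took 6 steps.

6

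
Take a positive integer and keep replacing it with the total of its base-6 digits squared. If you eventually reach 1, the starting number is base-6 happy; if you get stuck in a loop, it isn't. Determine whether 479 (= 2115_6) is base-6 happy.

479 = (2,1,1,5)_6 → 2² + 1² + 1² + 5² = 4 + 1 + 1 + 25 = 31
31 = (5,1)_6 → 5² + 1² = 25 + 1 = 26
26 = (4,2)_6 → 4² + 2² = 16 + 4 = 20
20 = (3,2)_6 → 3² + 2² = 9 + 4 = 13
13 = (2,1)_6 → 2² + 1² = 4 + 1 = 5
5 = (5)_6 → 5² = 25
25 = (4,1)_6 → 4² + 1² = 16 + 1 = 17
17 = (2,5)_6 → 2² + 5² = 4 + 25 = 29
29 = (4,5)_6 → 4² + 5² = 16 + 25 = 41
41 = (1,0,5)_6 → 1² + 0² + 5² = 1 + 0 + 25 = 26  — 26 already seen; the sequence cycles without reaching 1.

not base-6 happy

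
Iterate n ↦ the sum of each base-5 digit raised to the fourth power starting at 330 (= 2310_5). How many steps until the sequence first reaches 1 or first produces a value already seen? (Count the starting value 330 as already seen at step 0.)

11

330 = (2,3,1,0)_5 → 2⁴ + 3⁴ + 1⁴ + 0⁴ = 16 + 81 + 1 + 0 = 98
98 = (3,4,3)_5 → 3⁴ + 4⁴ + 3⁴ = 81 + 256 + 81 = 418
418 = (3,1,3,3)_5 → 3⁴ + 1⁴ + 3⁴ + 3⁴ = 81 + 1 + 81 + 81 = 244
244 = (1,4,3,4)_5 → 1⁴ + 4⁴ + 3⁴ + 4⁴ = 1 + 256 + 81 + 256 = 594
594 = (4,3,3,4)_5 → 4⁴ + 3⁴ + 3⁴ + 4⁴ = 256 + 81 + 81 + 256 = 674
674 = (1,0,1,4,4)_5 → 1⁴ + 0⁴ + 1⁴ + 4⁴ + 4⁴ = 1 + 0 + 1 + 256 + 256 = 514
514 = (4,0,2,4)_5 → 4⁴ + 0⁴ + 2⁴ + 4⁴ = 256 + 0 + 16 + 256 = 528
528 = (4,1,0,3)_5 → 4⁴ + 1⁴ + 0⁴ + 3⁴ = 256 + 1 + 0 + 81 = 338
338 = (2,3,2,3)_5 → 2⁴ + 3⁴ + 2⁴ + 3⁴ = 16 + 81 + 16 + 81 = 194
194 = (1,2,3,4)_5 → 1⁴ + 2⁴ + 3⁴ + 4⁴ = 1 + 16 + 81 + 256 = 354
354 = (2,4,0,4)_5 → 2⁴ + 4⁴ + 0⁴ + 4⁴ = 16 + 256 + 0 + 256 = 528  — 528 repeats.
That took 11 steps.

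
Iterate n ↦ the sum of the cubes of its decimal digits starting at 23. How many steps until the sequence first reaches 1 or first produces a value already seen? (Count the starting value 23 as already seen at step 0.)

23 → 2³ + 3³ = 35
35 → 3³ + 5³ = 152
152 → 1³ + 5³ + 2³ = 134
134 → 1³ + 3³ + 4³ = 92
92 → 9³ + 2³ = 737
737 → 7³ + 3³ + 7³ = 713
713 → 7³ + 1³ + 3³ = 371
371 → 3³ + 7³ + 1³ = 371  — 371 repeats.
That took 8 steps.

8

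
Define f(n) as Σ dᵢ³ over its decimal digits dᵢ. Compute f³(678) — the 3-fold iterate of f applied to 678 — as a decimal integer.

216

678 → 6³ + 7³ + 8³ = 1071
1071 → 1³ + 0³ + 7³ + 1³ = 345
345 → 3³ + 4³ + 5³ = 216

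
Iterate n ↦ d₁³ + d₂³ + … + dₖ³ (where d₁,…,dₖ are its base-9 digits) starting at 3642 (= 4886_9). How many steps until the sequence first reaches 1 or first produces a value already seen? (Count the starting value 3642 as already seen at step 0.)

13

3642 = (4,8,8,6)_9 → 4³ + 8³ + 8³ + 6³ = 1304
1304 = (1,7,0,8)_9 → 1³ + 7³ + 0³ + 8³ = 856
856 = (1,1,5,1)_9 → 1³ + 1³ + 5³ + 1³ = 128
128 = (1,5,2)_9 → 1³ + 5³ + 2³ = 134
134 = (1,5,8)_9 → 1³ + 5³ + 8³ = 638
638 = (7,7,8)_9 → 7³ + 7³ + 8³ = 1198
1198 = (1,5,7,1)_9 → 1³ + 5³ + 7³ + 1³ = 470
470 = (5,7,2)_9 → 5³ + 7³ + 2³ = 476
476 = (5,7,8)_9 → 5³ + 7³ + 8³ = 980
980 = (1,3,0,8)_9 → 1³ + 3³ + 0³ + 8³ = 540
540 = (6,6,0)_9 → 6³ + 6³ + 0³ = 432
432 = (5,3,0)_9 → 5³ + 3³ + 0³ = 152
152 = (1,7,8)_9 → 1³ + 7³ + 8³ = 856  — 856 repeats.
That took 13 steps.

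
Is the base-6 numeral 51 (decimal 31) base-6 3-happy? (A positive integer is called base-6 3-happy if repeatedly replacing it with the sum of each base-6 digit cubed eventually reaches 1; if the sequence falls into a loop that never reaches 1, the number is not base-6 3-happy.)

31 = (5,1)_6 → 5³ + 1³ = 126
126 = (3,3,0)_6 → 3³ + 3³ + 0³ = 54
54 = (1,3,0)_6 → 1³ + 3³ + 0³ = 28
28 = (4,4)_6 → 4³ + 4³ = 128
128 = (3,3,2)_6 → 3³ + 3³ + 2³ = 62
62 = (1,4,2)_6 → 1³ + 4³ + 2³ = 73
73 = (2,0,1)_6 → 2³ + 0³ + 1³ = 9
9 = (1,3)_6 → 1³ + 3³ = 28  — 28 already seen; the sequence cycles without reaching 1.

not base-6 3-happy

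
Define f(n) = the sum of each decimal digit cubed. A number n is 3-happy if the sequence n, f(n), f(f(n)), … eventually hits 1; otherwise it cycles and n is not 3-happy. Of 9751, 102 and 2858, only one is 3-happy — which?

9751: 9751 → 1198 → 1243 → 100 → 1  — reaches 1 (3-happy)
102: 102 → 9 → 729 → 1080 → 513 → 153 → 153  — repeats 153 (not 3-happy)
2858: 2858 → 1157 → 470 → 407 → 407  — repeats 407 (not 3-happy)

9751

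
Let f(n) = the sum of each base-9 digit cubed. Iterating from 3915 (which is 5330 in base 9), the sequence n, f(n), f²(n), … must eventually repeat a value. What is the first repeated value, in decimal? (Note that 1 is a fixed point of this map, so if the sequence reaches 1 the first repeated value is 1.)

521

3915 = (5,3,3,0)_9 → 5³ + 3³ + 3³ + 0³ = 125 + 27 + 27 + 0 = 179
179 = (2,1,8)_9 → 2³ + 1³ + 8³ = 8 + 1 + 512 = 521
521 = (6,3,8)_9 → 6³ + 3³ + 8³ = 216 + 27 + 512 = 755
755 = (1,0,2,8)_9 → 1³ + 0³ + 2³ + 8³ = 1 + 0 + 8 + 512 = 521  — 521 already appeared earlier.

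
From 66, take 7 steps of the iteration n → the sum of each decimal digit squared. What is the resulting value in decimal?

89

66 → 6² + 6² = 72
72 → 7² + 2² = 53
53 → 5² + 3² = 34
34 → 3² + 4² = 25
25 → 2² + 5² = 29
29 → 2² + 9² = 85
85 → 8² + 5² = 89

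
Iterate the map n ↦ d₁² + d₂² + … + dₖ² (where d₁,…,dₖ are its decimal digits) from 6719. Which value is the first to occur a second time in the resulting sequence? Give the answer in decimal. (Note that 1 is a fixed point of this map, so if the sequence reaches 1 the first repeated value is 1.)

1

6719 → 6² + 7² + 1² + 9² = 167
167 → 1² + 6² + 7² = 86
86 → 8² + 6² = 100
100 → 1² + 0² + 0² = 1  — reached the fixed point 1.
1 → 1, so 1 is the first repeated value.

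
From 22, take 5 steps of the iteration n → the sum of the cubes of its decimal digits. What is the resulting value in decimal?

217

22 → 2³ + 2³ = 8 + 8 = 16
16 → 1³ + 6³ = 1 + 216 = 217
217 → 2³ + 1³ + 7³ = 8 + 1 + 343 = 352
352 → 3³ + 5³ + 2³ = 27 + 125 + 8 = 160
160 → 1³ + 6³ + 0³ = 1 + 216 + 0 = 217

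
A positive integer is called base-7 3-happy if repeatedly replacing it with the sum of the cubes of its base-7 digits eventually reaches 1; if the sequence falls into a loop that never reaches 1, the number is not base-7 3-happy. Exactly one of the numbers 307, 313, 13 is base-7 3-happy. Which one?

307: 307 → 433 → 343 → 1  — reaches 1 (base-7 3-happy)
313: 313 → 349 → 217 → 91 → 217  — repeats 217 (not base-7 3-happy)
13: 13 → 217 → 91 → 217  — repeats 217 (not base-7 3-happy)

307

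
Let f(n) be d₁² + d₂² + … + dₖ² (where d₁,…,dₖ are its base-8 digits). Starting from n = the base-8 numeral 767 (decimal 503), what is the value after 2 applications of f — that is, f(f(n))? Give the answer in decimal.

503 = (7,6,7)_8 → 7² + 6² + 7² = 49 + 36 + 49 = 134
134 = (2,0,6)_8 → 2² + 0² + 6² = 4 + 0 + 36 = 40

40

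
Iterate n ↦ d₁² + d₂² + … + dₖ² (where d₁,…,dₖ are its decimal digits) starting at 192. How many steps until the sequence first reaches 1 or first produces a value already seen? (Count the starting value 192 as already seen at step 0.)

3

192 → 1² + 9² + 2² = 86
86 → 8² + 6² = 100
100 → 1² + 0² + 0² = 1  — reached 1.
That took 3 steps.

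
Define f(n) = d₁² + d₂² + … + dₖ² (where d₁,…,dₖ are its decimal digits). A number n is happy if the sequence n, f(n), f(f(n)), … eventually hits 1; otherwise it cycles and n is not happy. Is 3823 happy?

happy

3823 → 3² + 8² + 2² + 3² = 86
86 → 8² + 6² = 100
100 → 1² + 0² + 0² = 1  — reached 1.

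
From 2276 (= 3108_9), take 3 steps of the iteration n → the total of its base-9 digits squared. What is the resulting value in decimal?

2276 = (3,1,0,8)_9 → 3² + 1² + 0² + 8² = 9 + 1 + 0 + 64 = 74
74 = (8,2)_9 → 8² + 2² = 64 + 4 = 68
68 = (7,5)_9 → 7² + 5² = 49 + 25 = 74

74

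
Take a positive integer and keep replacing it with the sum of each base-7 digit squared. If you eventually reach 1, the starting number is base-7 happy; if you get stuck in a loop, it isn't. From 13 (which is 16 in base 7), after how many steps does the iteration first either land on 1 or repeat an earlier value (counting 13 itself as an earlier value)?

4

13 = (1,6)_7 → 1² + 6² = 1 + 36 = 37
37 = (5,2)_7 → 5² + 2² = 25 + 4 = 29
29 = (4,1)_7 → 4² + 1² = 16 + 1 = 17
17 = (2,3)_7 → 2² + 3² = 4 + 9 = 13  — 13 repeats.
That took 4 steps.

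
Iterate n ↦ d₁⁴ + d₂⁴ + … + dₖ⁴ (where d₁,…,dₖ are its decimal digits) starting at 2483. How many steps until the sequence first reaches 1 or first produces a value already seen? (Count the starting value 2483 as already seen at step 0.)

2483 → 2⁴ + 4⁴ + 8⁴ + 3⁴ = 16 + 256 + 4096 + 81 = 4449
4449 → 4⁴ + 4⁴ + 4⁴ + 9⁴ = 256 + 256 + 256 + 6561 = 7329
7329 → 7⁴ + 3⁴ + 2⁴ + 9⁴ = 2401 + 81 + 16 + 6561 = 9059
9059 → 9⁴ + 0⁴ + 5⁴ + 9⁴ = 6561 + 0 + 625 + 6561 = 13747
13747 → 1⁴ + 3⁴ + 7⁴ + 4⁴ + 7⁴ = 1 + 81 + 2401 + 256 + 2401 = 5140
5140 → 5⁴ + 1⁴ + 4⁴ + 0⁴ = 625 + 1 + 256 + 0 = 882
882 → 8⁴ + 8⁴ + 2⁴ = 4096 + 4096 + 16 = 8208
8208 → 8⁴ + 2⁴ + 0⁴ + 8⁴ = 4096 + 16 + 0 + 4096 = 8208  — 8208 repeats.
That took 8 steps.

8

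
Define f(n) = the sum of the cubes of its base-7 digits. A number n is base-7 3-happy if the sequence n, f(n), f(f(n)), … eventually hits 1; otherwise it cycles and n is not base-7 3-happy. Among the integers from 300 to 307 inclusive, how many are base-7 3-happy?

300: 300 → 432 → 252 → 126 → 72 → 36 → 126  (repeats 126)
301: 301 → 217 → 91 → 217  (repeats 217)
302: 302 → 218 → 92 → 218  (repeats 218)
303: 303 → 225 → 129 → 99 → 9 → 9  (repeats 9)
304: 304 → 244 → 496 → 244  (repeats 244)
305: 305 → 281 → 251 → 341 → 557 → 137 → 197 → 65 → 17 → 35 → 125 → 251  (repeats 251)
306: 306 → 342 → 648 → 282 → 258 → 342  (repeats 342)
307: 307 → 433 → 343 → 1  (reaches 1)
base-7 3-happy: 307

1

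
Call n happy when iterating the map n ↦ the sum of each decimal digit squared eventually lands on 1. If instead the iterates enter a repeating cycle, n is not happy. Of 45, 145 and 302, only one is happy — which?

302

45: 45 → 41 → 17 → 50 → 25 → 29 → 85 → 89 → 145 → 42 → 20 → 4 → 16 → 37 → 58 → 89  — repeats 89 (not happy)
145: 145 → 42 → 20 → 4 → 16 → 37 → 58 → 89 → 145  — repeats 145 (not happy)
302: 302 → 13 → 10 → 1  — reaches 1 (happy)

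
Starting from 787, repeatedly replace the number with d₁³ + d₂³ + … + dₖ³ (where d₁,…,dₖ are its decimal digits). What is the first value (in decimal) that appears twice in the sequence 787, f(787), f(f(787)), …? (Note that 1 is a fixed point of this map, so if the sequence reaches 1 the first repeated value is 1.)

1

787 → 7³ + 8³ + 7³ = 1198
1198 → 1³ + 1³ + 9³ + 8³ = 1243
1243 → 1³ + 2³ + 4³ + 3³ = 100
100 → 1³ + 0³ + 0³ = 1  — reached the fixed point 1.
1 → 1, so 1 is the first repeated value.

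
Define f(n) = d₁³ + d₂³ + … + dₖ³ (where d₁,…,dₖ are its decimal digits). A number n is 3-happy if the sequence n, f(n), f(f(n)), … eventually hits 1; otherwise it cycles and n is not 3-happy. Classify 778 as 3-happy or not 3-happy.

3-happy

778 → 7³ + 7³ + 8³ = 1198
1198 → 1³ + 1³ + 9³ + 8³ = 1243
1243 → 1³ + 2³ + 4³ + 3³ = 100
100 → 1³ + 0³ + 0³ = 1  — reached 1.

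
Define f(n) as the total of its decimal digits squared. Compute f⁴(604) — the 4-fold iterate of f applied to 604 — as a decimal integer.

604 → 6² + 0² + 4² = 36 + 0 + 16 = 52
52 → 5² + 2² = 25 + 4 = 29
29 → 2² + 9² = 4 + 81 = 85
85 → 8² + 5² = 64 + 25 = 89

89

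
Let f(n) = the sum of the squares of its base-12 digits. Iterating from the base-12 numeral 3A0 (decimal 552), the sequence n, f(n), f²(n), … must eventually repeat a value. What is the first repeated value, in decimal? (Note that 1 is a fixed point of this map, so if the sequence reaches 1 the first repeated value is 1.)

5

552 = (3,10,0)_12 → 3² + 10² + 0² = 9 + 100 + 0 = 109
109 = (9,1)_12 → 9² + 1² = 81 + 1 = 82
82 = (6,10)_12 → 6² + 10² = 36 + 100 = 136
136 = (11,4)_12 → 11² + 4² = 121 + 16 = 137
137 = (11,5)_12 → 11² + 5² = 121 + 25 = 146
146 = (1,0,2)_12 → 1² + 0² + 2² = 1 + 0 + 4 = 5
5 = (5)_12 → 5² = 25
25 = (2,1)_12 → 2² + 1² = 4 + 1 = 5  — 5 already appeared earlier.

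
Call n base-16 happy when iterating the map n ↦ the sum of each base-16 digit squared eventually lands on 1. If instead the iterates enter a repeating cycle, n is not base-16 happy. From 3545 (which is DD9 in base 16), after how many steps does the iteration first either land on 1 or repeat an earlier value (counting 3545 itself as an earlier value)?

3545 = (13,13,9)_16 → 419
419 = (1,10,3)_16 → 110
110 = (6,14)_16 → 232
232 = (14,8)_16 → 260
260 = (1,0,4)_16 → 17
17 = (1,1)_16 → 2
2 = (2)_16 → 4
4 = (4)_16 → 16
16 = (1,0)_16 → 1  — reached 1.
That took 9 steps.

9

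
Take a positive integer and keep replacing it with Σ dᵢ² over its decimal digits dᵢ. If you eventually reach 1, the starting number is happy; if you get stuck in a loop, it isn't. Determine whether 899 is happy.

happy

899 → 8² + 9² + 9² = 226
226 → 2² + 2² + 6² = 44
44 → 4² + 4² = 32
32 → 3² + 2² = 13
13 → 1² + 3² = 10
10 → 1² + 0² = 1  — reached 1.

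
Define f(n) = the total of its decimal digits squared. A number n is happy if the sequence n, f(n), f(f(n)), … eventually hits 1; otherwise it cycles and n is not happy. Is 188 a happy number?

happy

188 → 1² + 8² + 8² = 129
129 → 1² + 2² + 9² = 86
86 → 8² + 6² = 100
100 → 1² + 0² + 0² = 1  — reached 1.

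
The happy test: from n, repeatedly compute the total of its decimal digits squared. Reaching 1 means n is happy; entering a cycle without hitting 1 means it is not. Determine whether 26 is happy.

not happy

26 → 2² + 6² = 40
40 → 4² + 0² = 16
16 → 1² + 6² = 37
37 → 3² + 7² = 58
58 → 5² + 8² = 89
89 → 8² + 9² = 145
145 → 1² + 4² + 5² = 42
42 → 4² + 2² = 20
20 → 2² + 0² = 4
4 → 4² = 16  — 16 already seen; the sequence cycles without reaching 1.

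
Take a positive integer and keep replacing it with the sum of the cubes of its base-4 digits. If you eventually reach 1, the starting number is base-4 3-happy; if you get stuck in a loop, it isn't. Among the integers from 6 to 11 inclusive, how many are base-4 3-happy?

6: 6 → 9 → 9  (repeats 9)
7: 7 → 28 → 28  (repeats 28)
8: 8 → 8  (repeats 8)
9: 9 → 9  (repeats 9)
10: 10 → 16 → 1  (reaches 1)
11: 11 → 35 → 35  (repeats 35)
base-4 3-happy: 10

1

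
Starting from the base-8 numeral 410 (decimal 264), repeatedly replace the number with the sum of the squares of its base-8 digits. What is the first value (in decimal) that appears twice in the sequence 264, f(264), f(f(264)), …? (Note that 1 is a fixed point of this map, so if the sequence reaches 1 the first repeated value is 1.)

5

264 = (4,1,0)_8 → 4² + 1² + 0² = 16 + 1 + 0 = 17
17 = (2,1)_8 → 2² + 1² = 4 + 1 = 5
5 = (5)_8 → 5² = 25
25 = (3,1)_8 → 3² + 1² = 9 + 1 = 10
10 = (1,2)_8 → 1² + 2² = 1 + 4 = 5  — 5 already appeared earlier.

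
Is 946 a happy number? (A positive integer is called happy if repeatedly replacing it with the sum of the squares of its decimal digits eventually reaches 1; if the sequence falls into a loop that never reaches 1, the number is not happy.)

happy

946 → 9² + 4² + 6² = 133
133 → 1² + 3² + 3² = 19
19 → 1² + 9² = 82
82 → 8² + 2² = 68
68 → 6² + 8² = 100
100 → 1² + 0² + 0² = 1  — reached 1.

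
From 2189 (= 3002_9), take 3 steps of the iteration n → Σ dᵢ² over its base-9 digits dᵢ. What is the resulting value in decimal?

2189 = (3,0,0,2)_9 → 3² + 0² + 0² + 2² = 13
13 = (1,4)_9 → 1² + 4² = 17
17 = (1,8)_9 → 1² + 8² = 65

65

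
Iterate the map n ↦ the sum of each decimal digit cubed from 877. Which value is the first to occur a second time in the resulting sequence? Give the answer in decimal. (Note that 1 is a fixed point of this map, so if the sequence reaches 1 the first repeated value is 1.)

1

877 → 8³ + 7³ + 7³ = 512 + 343 + 343 = 1198
1198 → 1³ + 1³ + 9³ + 8³ = 1 + 1 + 729 + 512 = 1243
1243 → 1³ + 2³ + 4³ + 3³ = 1 + 8 + 64 + 27 = 100
100 → 1³ + 0³ + 0³ = 1 + 0 + 0 = 1  — reached the fixed point 1.
1 → 1, so 1 is the first repeated value.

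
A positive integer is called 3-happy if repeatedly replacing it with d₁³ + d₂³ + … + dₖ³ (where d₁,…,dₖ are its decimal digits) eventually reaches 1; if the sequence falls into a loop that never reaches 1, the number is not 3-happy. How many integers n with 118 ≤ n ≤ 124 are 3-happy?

1

118: 118 → 514 → 190 → 730 → 370 → 370  — not 3-happy
119: 119 → 731 → 371 → 371  — not 3-happy
120: 120 → 9 → 729 → 1080 → 513 → 153 → 153  — not 3-happy
121: 121 → 10 → 1  — 3-happy
122: 122 → 17 → 344 → 155 → 251 → 134 → 92 → 737 → 713 → 371 → 371  — not 3-happy
123: 123 → 36 → 243 → 99 → 1458 → 702 → 351 → 153 → 153  — not 3-happy
124: 124 → 73 → 370 → 370  — not 3-happy
3-happy: 121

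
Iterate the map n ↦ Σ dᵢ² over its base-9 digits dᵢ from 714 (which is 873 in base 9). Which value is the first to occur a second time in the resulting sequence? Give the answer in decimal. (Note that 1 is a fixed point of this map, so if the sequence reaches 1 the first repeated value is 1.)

74

714 = (8,7,3)_9 → 8² + 7² + 3² = 64 + 49 + 9 = 122
122 = (1,4,5)_9 → 1² + 4² + 5² = 1 + 16 + 25 = 42
42 = (4,6)_9 → 4² + 6² = 16 + 36 = 52
52 = (5,7)_9 → 5² + 7² = 25 + 49 = 74
74 = (8,2)_9 → 8² + 2² = 64 + 4 = 68
68 = (7,5)_9 → 7² + 5² = 49 + 25 = 74  — 74 already appeared earlier.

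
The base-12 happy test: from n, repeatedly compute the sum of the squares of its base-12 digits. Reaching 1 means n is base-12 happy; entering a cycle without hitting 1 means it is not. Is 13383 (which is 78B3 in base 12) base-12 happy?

not base-12 happy

13383 = (7,8,11,3)_12 → 7² + 8² + 11² + 3² = 243
243 = (1,8,3)_12 → 1² + 8² + 3² = 74
74 = (6,2)_12 → 6² + 2² = 40
40 = (3,4)_12 → 3² + 4² = 25
25 = (2,1)_12 → 2² + 1² = 5
5 = (5)_12 → 5² = 25  — 25 already seen; the sequence cycles without reaching 1.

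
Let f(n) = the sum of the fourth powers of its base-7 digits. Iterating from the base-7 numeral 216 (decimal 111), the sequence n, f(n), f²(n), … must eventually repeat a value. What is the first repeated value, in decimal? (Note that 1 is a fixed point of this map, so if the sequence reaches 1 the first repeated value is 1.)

1153

111 = (2,1,6)_7 → 1313
1313 = (3,5,5,4)_7 → 1587
1587 = (4,4,2,5)_7 → 1153
1153 = (3,2,3,5)_7 → 803
803 = (2,2,2,5)_7 → 673
673 = (1,6,5,1)_7 → 1923
1923 = (5,4,1,5)_7 → 1507
1507 = (4,2,5,2)_7 → 913
913 = (2,4,4,3)_7 → 609
609 = (1,5,3,0)_7 → 707
707 = (2,0,3,0)_7 → 97
97 = (1,6,6)_7 → 2593
2593 = (1,0,3,6,3)_7 → 1459
1459 = (4,1,5,3)_7 → 963
963 = (2,5,4,4)_7 → 1153  — 1153 already appeared earlier.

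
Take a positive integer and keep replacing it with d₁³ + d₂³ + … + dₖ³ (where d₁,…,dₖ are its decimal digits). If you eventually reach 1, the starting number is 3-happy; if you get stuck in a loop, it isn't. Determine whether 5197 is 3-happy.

3-happy

5197 → 1198
1198 → 1243
1243 → 100
100 → 1  — reached 1.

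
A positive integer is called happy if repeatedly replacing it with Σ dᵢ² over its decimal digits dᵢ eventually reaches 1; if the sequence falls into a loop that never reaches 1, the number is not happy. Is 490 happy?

happy

490 → 97
97 → 130
130 → 10
10 → 1  — reached 1.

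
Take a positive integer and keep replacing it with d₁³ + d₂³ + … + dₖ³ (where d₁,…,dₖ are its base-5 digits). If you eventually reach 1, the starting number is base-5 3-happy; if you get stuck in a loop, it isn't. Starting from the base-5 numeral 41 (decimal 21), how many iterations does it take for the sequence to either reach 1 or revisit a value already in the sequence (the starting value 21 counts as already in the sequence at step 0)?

21 = (4,1)_5 → 4³ + 1³ = 64 + 1 = 65
65 = (2,3,0)_5 → 2³ + 3³ + 0³ = 8 + 27 + 0 = 35
35 = (1,2,0)_5 → 1³ + 2³ + 0³ = 1 + 8 + 0 = 9
9 = (1,4)_5 → 1³ + 4³ = 1 + 64 = 65  — 65 repeats.
That took 4 steps.

4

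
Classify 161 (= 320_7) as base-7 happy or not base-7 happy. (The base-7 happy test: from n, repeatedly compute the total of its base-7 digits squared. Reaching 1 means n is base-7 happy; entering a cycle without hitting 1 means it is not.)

161 = (3,2,0)_7 → 13
13 = (1,6)_7 → 37
37 = (5,2)_7 → 29
29 = (4,1)_7 → 17
17 = (2,3)_7 → 13  — 13 already seen; the sequence cycles without reaching 1.

not base-7 happy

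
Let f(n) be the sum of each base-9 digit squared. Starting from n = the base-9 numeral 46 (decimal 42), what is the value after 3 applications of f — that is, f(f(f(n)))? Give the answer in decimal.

42 = (4,6)_9 → 52
52 = (5,7)_9 → 74
74 = (8,2)_9 → 68

68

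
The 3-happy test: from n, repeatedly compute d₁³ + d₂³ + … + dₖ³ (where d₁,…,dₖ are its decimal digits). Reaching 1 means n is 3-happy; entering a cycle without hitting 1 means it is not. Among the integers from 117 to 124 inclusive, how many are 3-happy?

1

117: 117 → 345 → 216 → 225 → 141 → 66 → 432 → 99 → 1458 → 702 → 351 → 153 → 153  (repeats 153)
118: 118 → 514 → 190 → 730 → 370 → 370  (repeats 370)
119: 119 → 731 → 371 → 371  (repeats 371)
120: 120 → 9 → 729 → 1080 → 513 → 153 → 153  (repeats 153)
121: 121 → 10 → 1  (reaches 1)
122: 122 → 17 → 344 → 155 → 251 → 134 → 92 → 737 → 713 → 371 → 371  (repeats 371)
123: 123 → 36 → 243 → 99 → 1458 → 702 → 351 → 153 → 153  (repeats 153)
124: 124 → 73 → 370 → 370  (repeats 370)
3-happy: 121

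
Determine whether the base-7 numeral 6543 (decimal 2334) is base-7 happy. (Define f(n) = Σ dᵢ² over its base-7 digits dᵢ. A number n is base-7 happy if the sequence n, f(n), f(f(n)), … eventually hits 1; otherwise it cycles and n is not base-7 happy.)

2334 = (6,5,4,3)_7 → 6² + 5² + 4² + 3² = 36 + 25 + 16 + 9 = 86
86 = (1,5,2)_7 → 1² + 5² + 2² = 1 + 25 + 4 = 30
30 = (4,2)_7 → 4² + 2² = 16 + 4 = 20
20 = (2,6)_7 → 2² + 6² = 4 + 36 = 40
40 = (5,5)_7 → 5² + 5² = 25 + 25 = 50
50 = (1,0,1)_7 → 1² + 0² + 1² = 1 + 0 + 1 = 2
2 = (2)_7 → 2² = 4
4 = (4)_7 → 4² = 16
16 = (2,2)_7 → 2² + 2² = 4 + 4 = 8
8 = (1,1)_7 → 1² + 1² = 1 + 1 = 2  — 2 already seen; the sequence cycles without reaching 1.

not base-7 happy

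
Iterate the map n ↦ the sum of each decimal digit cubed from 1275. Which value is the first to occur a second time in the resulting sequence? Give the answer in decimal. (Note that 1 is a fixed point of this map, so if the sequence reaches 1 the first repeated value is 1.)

1275 → 1³ + 2³ + 7³ + 5³ = 477
477 → 4³ + 7³ + 7³ = 750
750 → 7³ + 5³ + 0³ = 468
468 → 4³ + 6³ + 8³ = 792
792 → 7³ + 9³ + 2³ = 1080
1080 → 1³ + 0³ + 8³ + 0³ = 513
513 → 5³ + 1³ + 3³ = 153
153 → 1³ + 5³ + 3³ = 153  — 153 already appeared earlier.

153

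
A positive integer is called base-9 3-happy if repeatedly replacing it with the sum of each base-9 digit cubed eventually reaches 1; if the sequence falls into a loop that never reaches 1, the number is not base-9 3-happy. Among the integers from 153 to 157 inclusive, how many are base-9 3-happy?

1

153: 153 → 513 → 243 → 27 → 27  — not base-9 3-happy
154: 154 → 514 → 244 → 28 → 28  — not base-9 3-happy
155: 155 → 521 → 755 → 521  — not base-9 3-happy
156: 156 → 540 → 432 → 152 → 856 → 128 → 134 → 638 → 1198 → 470 → 476 → 980 → 540  — not base-9 3-happy
157: 157 → 577 → 345 → 99 → 9 → 1  — base-9 3-happy
base-9 3-happy: 157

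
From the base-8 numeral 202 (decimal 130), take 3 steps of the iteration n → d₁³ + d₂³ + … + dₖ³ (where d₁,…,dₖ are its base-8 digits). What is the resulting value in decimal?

130 = (2,0,2)_8 → 2³ + 0³ + 2³ = 8 + 0 + 8 = 16
16 = (2,0)_8 → 2³ + 0³ = 8 + 0 = 8
8 = (1,0)_8 → 1³ + 0³ = 1 + 0 = 1

1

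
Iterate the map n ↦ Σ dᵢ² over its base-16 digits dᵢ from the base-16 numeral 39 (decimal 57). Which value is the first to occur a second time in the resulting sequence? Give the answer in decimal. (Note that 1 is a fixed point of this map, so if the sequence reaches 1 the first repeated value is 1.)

57 = (3,9)_16 → 3² + 9² = 9 + 81 = 90
90 = (5,10)_16 → 5² + 10² = 25 + 100 = 125
125 = (7,13)_16 → 7² + 13² = 49 + 169 = 218
218 = (13,10)_16 → 13² + 10² = 169 + 100 = 269
269 = (1,0,13)_16 → 1² + 0² + 13² = 1 + 0 + 169 = 170
170 = (10,10)_16 → 10² + 10² = 100 + 100 = 200
200 = (12,8)_16 → 12² + 8² = 144 + 64 = 208
208 = (13,0)_16 → 13² + 0² = 169 + 0 = 169
169 = (10,9)_16 → 10² + 9² = 100 + 81 = 181
181 = (11,5)_16 → 11² + 5² = 121 + 25 = 146
146 = (9,2)_16 → 9² + 2² = 81 + 4 = 85
85 = (5,5)_16 → 5² + 5² = 25 + 25 = 50
50 = (3,2)_16 → 3² + 2² = 9 + 4 = 13
13 = (13)_16 → 13² = 169  — 169 already appeared earlier.

169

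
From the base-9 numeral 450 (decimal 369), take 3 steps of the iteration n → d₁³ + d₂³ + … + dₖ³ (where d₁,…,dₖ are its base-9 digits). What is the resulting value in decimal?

369 = (4,5,0)_9 → 4³ + 5³ + 0³ = 189
189 = (2,3,0)_9 → 2³ + 3³ + 0³ = 35
35 = (3,8)_9 → 3³ + 8³ = 539

539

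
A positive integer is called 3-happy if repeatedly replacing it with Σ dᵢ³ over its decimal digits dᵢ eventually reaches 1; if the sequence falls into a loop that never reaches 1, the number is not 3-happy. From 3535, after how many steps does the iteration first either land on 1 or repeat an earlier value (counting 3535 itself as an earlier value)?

3535 → 304
304 → 91
91 → 730
730 → 370
370 → 370  — 370 repeats.
That took 5 steps.

5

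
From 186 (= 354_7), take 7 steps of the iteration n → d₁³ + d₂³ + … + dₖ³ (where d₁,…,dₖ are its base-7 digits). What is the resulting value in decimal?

186 = (3,5,4)_7 → 3³ + 5³ + 4³ = 27 + 125 + 64 = 216
216 = (4,2,6)_7 → 4³ + 2³ + 6³ = 64 + 8 + 216 = 288
288 = (5,6,1)_7 → 5³ + 6³ + 1³ = 125 + 216 + 1 = 342
342 = (6,6,6)_7 → 6³ + 6³ + 6³ = 216 + 216 + 216 = 648
648 = (1,6,1,4)_7 → 1³ + 6³ + 1³ + 4³ = 1 + 216 + 1 + 64 = 282
282 = (5,5,2)_7 → 5³ + 5³ + 2³ = 125 + 125 + 8 = 258
258 = (5,1,6)_7 → 5³ + 1³ + 6³ = 125 + 1 + 216 = 342

342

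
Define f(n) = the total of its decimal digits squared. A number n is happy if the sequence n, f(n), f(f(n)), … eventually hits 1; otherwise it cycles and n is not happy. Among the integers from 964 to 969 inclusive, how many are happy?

964: 964 → 133 → 19 → 82 → 68 → 100 → 1  — happy
965: 965 → 142 → 21 → 5 → 25 → 29 → 85 → 89 → 145 → 42 → 20 → 4 → 16 → 37 → 58 → 89  — not happy
966: 966 → 153 → 35 → 34 → 25 → 29 → 85 → 89 → 145 → 42 → 20 → 4 → 16 → 37 → 58 → 89  — not happy
967: 967 → 166 → 73 → 58 → 89 → 145 → 42 → 20 → 4 → 16 → 37 → 58  — not happy
968: 968 → 181 → 66 → 72 → 53 → 34 → 25 → 29 → 85 → 89 → 145 → 42 → 20 → 4 → 16 → 37 → 58 → 89  — not happy
969: 969 → 198 → 146 → 53 → 34 → 25 → 29 → 85 → 89 → 145 → 42 → 20 → 4 → 16 → 37 → 58 → 89  — not happy
happy: 964

1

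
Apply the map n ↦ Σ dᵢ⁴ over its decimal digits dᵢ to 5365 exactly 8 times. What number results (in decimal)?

5365 → 5⁴ + 3⁴ + 6⁴ + 5⁴ = 2627
2627 → 2⁴ + 6⁴ + 2⁴ + 7⁴ = 3729
3729 → 3⁴ + 7⁴ + 2⁴ + 9⁴ = 9059
9059 → 9⁴ + 0⁴ + 5⁴ + 9⁴ = 13747
13747 → 1⁴ + 3⁴ + 7⁴ + 4⁴ + 7⁴ = 5140
5140 → 5⁴ + 1⁴ + 4⁴ + 0⁴ = 882
882 → 8⁴ + 8⁴ + 2⁴ = 8208
8208 → 8⁴ + 2⁴ + 0⁴ + 8⁴ = 8208

8208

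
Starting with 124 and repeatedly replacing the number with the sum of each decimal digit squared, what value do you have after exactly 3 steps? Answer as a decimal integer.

25

124 → 1² + 2² + 4² = 1 + 4 + 16 = 21
21 → 2² + 1² = 4 + 1 = 5
5 → 5² = 25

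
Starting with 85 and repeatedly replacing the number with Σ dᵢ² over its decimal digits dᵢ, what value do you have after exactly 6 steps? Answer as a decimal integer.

85 → 89
89 → 145
145 → 42
42 → 20
20 → 4
4 → 16

16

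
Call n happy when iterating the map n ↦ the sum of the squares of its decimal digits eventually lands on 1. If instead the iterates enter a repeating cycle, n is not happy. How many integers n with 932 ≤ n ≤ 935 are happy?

932: 932 → 94 → 97 → 130 → 10 → 1  — happy
933: 933 → 99 → 162 → 41 → 17 → 50 → 25 → 29 → 85 → 89 → 145 → 42 → 20 → 4 → 16 → 37 → 58 → 89  — not happy
934: 934 → 106 → 37 → 58 → 89 → 145 → 42 → 20 → 4 → 16 → 37  — not happy
935: 935 → 115 → 27 → 53 → 34 → 25 → 29 → 85 → 89 → 145 → 42 → 20 → 4 → 16 → 37 → 58 → 89  — not happy
happy: 932

1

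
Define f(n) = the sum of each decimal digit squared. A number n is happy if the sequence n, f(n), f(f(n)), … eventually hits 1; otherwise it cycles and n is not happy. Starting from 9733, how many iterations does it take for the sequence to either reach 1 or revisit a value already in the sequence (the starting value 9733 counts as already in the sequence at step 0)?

13

9733 → 9² + 7² + 3² + 3² = 148
148 → 1² + 4² + 8² = 81
81 → 8² + 1² = 65
65 → 6² + 5² = 61
61 → 6² + 1² = 37
37 → 3² + 7² = 58
58 → 5² + 8² = 89
89 → 8² + 9² = 145
145 → 1² + 4² + 5² = 42
42 → 4² + 2² = 20
20 → 2² + 0² = 4
4 → 4² = 16
16 → 1² + 6² = 37  — 37 repeats.
That took 13 steps.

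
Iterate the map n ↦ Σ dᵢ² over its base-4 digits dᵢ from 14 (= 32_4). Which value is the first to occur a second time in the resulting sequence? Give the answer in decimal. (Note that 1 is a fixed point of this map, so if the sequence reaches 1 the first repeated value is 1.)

14 = (3,2)_4 → 3² + 2² = 13
13 = (3,1)_4 → 3² + 1² = 10
10 = (2,2)_4 → 2² + 2² = 8
8 = (2,0)_4 → 2² + 0² = 4
4 = (1,0)_4 → 1² + 0² = 1  — reached the fixed point 1.
1 → 1, so 1 is the first repeated value.

1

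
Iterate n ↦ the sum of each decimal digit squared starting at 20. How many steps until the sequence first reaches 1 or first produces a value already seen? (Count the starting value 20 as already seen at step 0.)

8

20 → 2² + 0² = 4
4 → 4² = 16
16 → 1² + 6² = 37
37 → 3² + 7² = 58
58 → 5² + 8² = 89
89 → 8² + 9² = 145
145 → 1² + 4² + 5² = 42
42 → 4² + 2² = 20  — 20 repeats.
That took 8 steps.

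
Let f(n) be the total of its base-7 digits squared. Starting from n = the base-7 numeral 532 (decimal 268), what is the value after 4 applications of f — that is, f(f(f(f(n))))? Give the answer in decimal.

10

268 = (5,3,2)_7 → 5² + 3² + 2² = 38
38 = (5,3)_7 → 5² + 3² = 34
34 = (4,6)_7 → 4² + 6² = 52
52 = (1,0,3)_7 → 1² + 0² + 3² = 10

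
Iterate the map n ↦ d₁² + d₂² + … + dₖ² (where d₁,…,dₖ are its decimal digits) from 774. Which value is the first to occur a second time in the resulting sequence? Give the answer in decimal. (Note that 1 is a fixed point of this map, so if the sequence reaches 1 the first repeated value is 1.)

774 → 7² + 7² + 4² = 114
114 → 1² + 1² + 4² = 18
18 → 1² + 8² = 65
65 → 6² + 5² = 61
61 → 6² + 1² = 37
37 → 3² + 7² = 58
58 → 5² + 8² = 89
89 → 8² + 9² = 145
145 → 1² + 4² + 5² = 42
42 → 4² + 2² = 20
20 → 2² + 0² = 4
4 → 4² = 16
16 → 1² + 6² = 37  — 37 already appeared earlier.

37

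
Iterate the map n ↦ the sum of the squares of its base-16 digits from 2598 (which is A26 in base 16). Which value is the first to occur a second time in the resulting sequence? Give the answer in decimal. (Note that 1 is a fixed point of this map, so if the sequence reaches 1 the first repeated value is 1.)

169

2598 = (10,2,6)_16 → 10² + 2² + 6² = 140
140 = (8,12)_16 → 8² + 12² = 208
208 = (13,0)_16 → 13² + 0² = 169
169 = (10,9)_16 → 10² + 9² = 181
181 = (11,5)_16 → 11² + 5² = 146
146 = (9,2)_16 → 9² + 2² = 85
85 = (5,5)_16 → 5² + 5² = 50
50 = (3,2)_16 → 3² + 2² = 13
13 = (13)_16 → 13² = 169  — 169 already appeared earlier.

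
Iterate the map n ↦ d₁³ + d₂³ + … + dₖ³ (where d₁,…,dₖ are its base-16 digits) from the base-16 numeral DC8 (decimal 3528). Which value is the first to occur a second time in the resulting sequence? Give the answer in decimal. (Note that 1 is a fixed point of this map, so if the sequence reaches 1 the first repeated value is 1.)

3528

3528 = (13,12,8)_16 → 13³ + 12³ + 8³ = 2197 + 1728 + 512 = 4437
4437 = (1,1,5,5)_16 → 1³ + 1³ + 5³ + 5³ = 1 + 1 + 125 + 125 = 252
252 = (15,12)_16 → 15³ + 12³ = 3375 + 1728 = 5103
5103 = (1,3,14,15)_16 → 1³ + 3³ + 14³ + 15³ = 1 + 27 + 2744 + 3375 = 6147
6147 = (1,8,0,3)_16 → 1³ + 8³ + 0³ + 3³ = 1 + 512 + 0 + 27 = 540
540 = (2,1,12)_16 → 2³ + 1³ + 12³ = 8 + 1 + 1728 = 1737
1737 = (6,12,9)_16 → 6³ + 12³ + 9³ = 216 + 1728 + 729 = 2673
2673 = (10,7,1)_16 → 10³ + 7³ + 1³ = 1000 + 343 + 1 = 1344
1344 = (5,4,0)_16 → 5³ + 4³ + 0³ = 125 + 64 + 0 = 189
189 = (11,13)_16 → 11³ + 13³ = 1331 + 2197 = 3528  — 3528 already appeared earlier.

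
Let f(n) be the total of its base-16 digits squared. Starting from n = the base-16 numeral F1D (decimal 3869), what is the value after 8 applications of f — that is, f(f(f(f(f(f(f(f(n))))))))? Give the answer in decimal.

181

3869 = (15,1,13)_16 → 395
395 = (1,8,11)_16 → 186
186 = (11,10)_16 → 221
221 = (13,13)_16 → 338
338 = (1,5,2)_16 → 30
30 = (1,14)_16 → 197
197 = (12,5)_16 → 169
169 = (10,9)_16 → 181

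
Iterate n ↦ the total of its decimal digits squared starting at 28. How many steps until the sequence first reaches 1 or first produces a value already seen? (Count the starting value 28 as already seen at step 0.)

28 → 2² + 8² = 68
68 → 6² + 8² = 100
100 → 1² + 0² + 0² = 1  — reached 1.
That took 3 steps.

3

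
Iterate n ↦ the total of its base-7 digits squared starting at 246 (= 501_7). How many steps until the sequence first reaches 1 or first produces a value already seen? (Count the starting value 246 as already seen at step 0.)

5

246 = (5,0,1)_7 → 5² + 0² + 1² = 25 + 0 + 1 = 26
26 = (3,5)_7 → 3² + 5² = 9 + 25 = 34
34 = (4,6)_7 → 4² + 6² = 16 + 36 = 52
52 = (1,0,3)_7 → 1² + 0² + 3² = 1 + 0 + 9 = 10
10 = (1,3)_7 → 1² + 3² = 1 + 9 = 10  — 10 repeats.
That took 5 steps.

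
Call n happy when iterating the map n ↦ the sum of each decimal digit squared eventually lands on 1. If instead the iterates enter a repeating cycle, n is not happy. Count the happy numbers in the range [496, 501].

1

496: 496 → 133 → 19 → 82 → 68 → 100 → 1  — happy
497: 497 → 146 → 53 → 34 → 25 → 29 → 85 → 89 → 145 → 42 → 20 → 4 → 16 → 37 → 58 → 89  — not happy
498: 498 → 161 → 38 → 73 → 58 → 89 → 145 → 42 → 20 → 4 → 16 → 37 → 58  — not happy
499: 499 → 178 → 114 → 18 → 65 → 61 → 37 → 58 → 89 → 145 → 42 → 20 → 4 → 16 → 37  — not happy
500: 500 → 25 → 29 → 85 → 89 → 145 → 42 → 20 → 4 → 16 → 37 → 58 → 89  — not happy
501: 501 → 26 → 40 → 16 → 37 → 58 → 89 → 145 → 42 → 20 → 4 → 16  — not happy
happy: 496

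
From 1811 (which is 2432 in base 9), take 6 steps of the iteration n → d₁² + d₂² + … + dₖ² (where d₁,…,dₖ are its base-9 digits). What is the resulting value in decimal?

1811 = (2,4,3,2)_9 → 2² + 4² + 3² + 2² = 33
33 = (3,6)_9 → 3² + 6² = 45
45 = (5,0)_9 → 5² + 0² = 25
25 = (2,7)_9 → 2² + 7² = 53
53 = (5,8)_9 → 5² + 8² = 89
89 = (1,0,8)_9 → 1² + 0² + 8² = 65

65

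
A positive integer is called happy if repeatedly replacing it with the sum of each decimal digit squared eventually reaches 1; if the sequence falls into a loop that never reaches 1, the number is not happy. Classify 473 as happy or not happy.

not happy

473 → 4² + 7² + 3² = 74
74 → 7² + 4² = 65
65 → 6² + 5² = 61
61 → 6² + 1² = 37
37 → 3² + 7² = 58
58 → 5² + 8² = 89
89 → 8² + 9² = 145
145 → 1² + 4² + 5² = 42
42 → 4² + 2² = 20
20 → 2² + 0² = 4
4 → 4² = 16
16 → 1² + 6² = 37  — 37 already seen; the sequence cycles without reaching 1.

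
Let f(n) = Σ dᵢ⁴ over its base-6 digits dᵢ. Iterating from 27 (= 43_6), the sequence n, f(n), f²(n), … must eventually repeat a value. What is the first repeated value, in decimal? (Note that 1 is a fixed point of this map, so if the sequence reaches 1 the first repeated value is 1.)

353

27 = (4,3)_6 → 4⁴ + 3⁴ = 337
337 = (1,3,2,1)_6 → 1⁴ + 3⁴ + 2⁴ + 1⁴ = 99
99 = (2,4,3)_6 → 2⁴ + 4⁴ + 3⁴ = 353
353 = (1,3,4,5)_6 → 1⁴ + 3⁴ + 4⁴ + 5⁴ = 963
963 = (4,2,4,3)_6 → 4⁴ + 2⁴ + 4⁴ + 3⁴ = 609
609 = (2,4,5,3)_6 → 2⁴ + 4⁴ + 5⁴ + 3⁴ = 978
978 = (4,3,1,0)_6 → 4⁴ + 3⁴ + 1⁴ + 0⁴ = 338
338 = (1,3,2,2)_6 → 1⁴ + 3⁴ + 2⁴ + 2⁴ = 114
114 = (3,1,0)_6 → 3⁴ + 1⁴ + 0⁴ = 82
82 = (2,1,4)_6 → 2⁴ + 1⁴ + 4⁴ = 273
273 = (1,1,3,3)_6 → 1⁴ + 1⁴ + 3⁴ + 3⁴ = 164
164 = (4,3,2)_6 → 4⁴ + 3⁴ + 2⁴ = 353  — 353 already appeared earlier.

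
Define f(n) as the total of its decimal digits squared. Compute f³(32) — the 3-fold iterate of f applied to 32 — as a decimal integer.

1

32 → 3² + 2² = 9 + 4 = 13
13 → 1² + 3² = 1 + 9 = 10
10 → 1² + 0² = 1 + 0 = 1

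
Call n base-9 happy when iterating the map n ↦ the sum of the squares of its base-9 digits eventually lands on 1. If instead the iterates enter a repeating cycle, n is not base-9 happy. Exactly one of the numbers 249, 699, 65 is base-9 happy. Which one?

249: 249 → 45 → 25 → 53 → 89 → 65 → 53  — repeats 53 (not base-9 happy)
699: 699 → 125 → 81 → 1  — reaches 1 (base-9 happy)
65: 65 → 53 → 89 → 65  — repeats 65 (not base-9 happy)

699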